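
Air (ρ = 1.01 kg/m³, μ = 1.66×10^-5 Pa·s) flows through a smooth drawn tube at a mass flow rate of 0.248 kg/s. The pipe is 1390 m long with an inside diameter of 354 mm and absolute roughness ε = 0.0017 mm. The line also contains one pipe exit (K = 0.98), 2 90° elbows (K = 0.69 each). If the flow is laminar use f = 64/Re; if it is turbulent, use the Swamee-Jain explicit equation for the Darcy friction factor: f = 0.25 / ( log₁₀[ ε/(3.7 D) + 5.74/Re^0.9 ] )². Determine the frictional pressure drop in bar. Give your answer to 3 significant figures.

ΔP ≈ 0.00260 bar

A = πD²/4 = π(0.354)²/4 = 0.09842 m²; mean velocity V = ṁ/(ρA) = 0.248/(1.01 · 0.09842) = 2.495 m/s.
Reynolds number Re = ρVD/μ = 1.01 · 2.495 · 0.354 / 1.66e-05 = 5.373e+04.
Re > 4000 → turbulent. Relative roughness ε/D = 1.7e-06/0.354 = 4.8e-06. Swamee-Jain: f = 0.25/(log₁₀[4.8e-06/3.7 + 5.74/5.373e+04^0.9])² = 0.25/(log₁₀[1.3e-06 + 0.000317])² = 0.25/(-3.497)² = 0.02045.
Total minor-loss coefficient ΣK = 1·0.98 + 2·0.69 = 2.36.
ΔP = [f·L/D + ΣK]·(ρV²/2) = [0.02045·1390/0.354 + 2.36]·(1.01·2.495²/2) = [80.29 + 2.36]·3.143 = 259.8 Pa.
ΔP = 259.8 Pa = 0.00260 bar.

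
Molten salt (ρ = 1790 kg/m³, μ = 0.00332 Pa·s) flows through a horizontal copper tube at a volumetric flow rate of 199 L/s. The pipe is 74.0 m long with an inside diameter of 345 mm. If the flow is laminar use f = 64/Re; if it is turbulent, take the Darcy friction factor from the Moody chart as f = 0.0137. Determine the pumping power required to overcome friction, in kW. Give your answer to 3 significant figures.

Q = 199 L/s = 199/1000 = 0.199 m³/s.
Cross-sectional area A = πD²/4 = π(0.345)²/4 = 0.09348 m²; mean velocity V = Q/A = 0.199/0.09348 = 2.129 m/s.
Reynolds number Re = ρVD/μ = 1790 · 2.129 · 0.345 / 0.00332 = 3.96e+05.
Re > 4000 → turbulent; use the Moody-chart value f = 0.0137.
Darcy-Weisbach: ΔP = f(L/D)(ρV²/2) = 0.0137·(74/0.345)·(1790·2.129²/2) = 0.0137·214.5·4056 = 1.192e+04 Pa.
Pumping power P = QΔP = 0.199·1.192e+04 = 2372 W = 2.37 kW.

P ≈ 2.37 kW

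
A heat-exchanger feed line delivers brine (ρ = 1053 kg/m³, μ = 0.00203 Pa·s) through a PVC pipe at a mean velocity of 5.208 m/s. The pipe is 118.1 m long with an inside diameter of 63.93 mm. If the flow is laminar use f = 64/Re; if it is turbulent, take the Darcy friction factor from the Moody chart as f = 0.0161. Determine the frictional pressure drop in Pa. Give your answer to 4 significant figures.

Reynolds number Re = ρVD/μ = 1053 · 5.208 · 0.06393 / 0.00203 = 1.727e+05.
Re > 4000 → turbulent; use the Moody-chart value f = 0.0161.
Darcy-Weisbach: ΔP = f(L/D)(ρV²/2) = 0.0161·(118.1/0.06393)·(1053·5.208²/2) = 0.0161·1847·1.428e+04 = 4.247e+05 Pa.

ΔP ≈ 424700 Pa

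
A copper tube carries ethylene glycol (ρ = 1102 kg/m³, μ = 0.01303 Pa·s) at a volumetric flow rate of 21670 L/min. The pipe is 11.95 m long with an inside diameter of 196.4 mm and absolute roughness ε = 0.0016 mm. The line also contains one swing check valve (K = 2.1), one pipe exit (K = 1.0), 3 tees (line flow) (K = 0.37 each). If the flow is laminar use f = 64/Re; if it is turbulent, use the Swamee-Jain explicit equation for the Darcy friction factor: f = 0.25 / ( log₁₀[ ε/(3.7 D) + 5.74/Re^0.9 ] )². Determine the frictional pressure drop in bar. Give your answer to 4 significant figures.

ΔP ≈ 4.042 bar

Q = 21670 L/min = 21670/60000 = 0.3612 m³/s.
Cross-sectional area A = πD²/4 = π(0.1964)²/4 = 0.0303 m²; mean velocity V = Q/A = 0.3612/0.0303 = 11.92 m/s.
Reynolds number Re = ρVD/μ = 1102 · 11.92 · 0.1964 / 0.013 = 1.98e+05.
Re > 4000 → turbulent. Relative roughness ε/D = 1.6e-06/0.1964 = 8.15e-06. Swamee-Jain: f = 0.25/(log₁₀[8.15e-06/3.7 + 5.74/1.98e+05^0.9])² = 0.25/(log₁₀[2.2e-06 + 9.81e-05])² = 0.25/(-3.998)² = 0.01564.
Total minor-loss coefficient ΣK = 1·2.1 + 1·1 + 3·0.37 = 4.21.
ΔP = [f·L/D + ΣK]·(ρV²/2) = [0.01564·11.95/0.1964 + 4.21]·(1102·11.92²/2) = [0.9514 + 4.21]·7.831e+04 = 4.042e+05 Pa.
ΔP = 4.042e+05 Pa = 4.042 bar.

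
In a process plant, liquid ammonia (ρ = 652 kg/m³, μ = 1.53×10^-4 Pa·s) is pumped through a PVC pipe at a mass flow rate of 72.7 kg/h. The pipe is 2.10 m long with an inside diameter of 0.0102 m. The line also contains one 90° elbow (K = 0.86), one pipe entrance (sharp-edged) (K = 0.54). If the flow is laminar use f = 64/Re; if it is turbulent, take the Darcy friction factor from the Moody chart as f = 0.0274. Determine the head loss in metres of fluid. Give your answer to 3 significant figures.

h_f ≈ 0.0516 m

ṁ = 72.7 kg/h = 72.7/3600 = 0.02019 kg/s.
A = πD²/4 = π(0.0102)²/4 = 8.171e-05 m²; mean velocity V = ṁ/(ρA) = 0.02019/(652 · 8.171e-05) = 0.379 m/s.
Reynolds number Re = ρVD/μ = 652 · 0.379 · 0.0102 / 0.000153 = 1.648e+04.
Re > 4000 → turbulent; use the Moody-chart value f = 0.0274.
Total minor-loss coefficient ΣK = 1·0.86 + 1·0.54 = 1.4.
ΔP = [f·L/D + ΣK]·(ρV²/2) = [0.0274·2.1/0.0102 + 1.4]·(652·0.379²/2) = [5.641 + 1.4]·46.84 = 329.8 Pa.
Head loss h_f = ΔP/(ρg) = 329.8/(652·9.81) = 0.0516 m.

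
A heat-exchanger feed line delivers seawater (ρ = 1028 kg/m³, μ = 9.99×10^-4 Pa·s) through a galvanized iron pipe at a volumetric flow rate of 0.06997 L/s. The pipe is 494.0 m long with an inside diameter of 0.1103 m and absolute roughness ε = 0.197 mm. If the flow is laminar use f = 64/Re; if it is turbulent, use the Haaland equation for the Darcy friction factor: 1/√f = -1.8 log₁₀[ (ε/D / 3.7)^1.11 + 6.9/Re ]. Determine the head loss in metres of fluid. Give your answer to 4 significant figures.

Q = 0.06997 L/s = 0.06997/1000 = 6.997e-05 m³/s.
Cross-sectional area A = πD²/4 = π(0.1103)²/4 = 0.009555 m²; mean velocity V = Q/A = 6.997e-05/0.009555 = 0.007323 m/s.
Reynolds number Re = ρVD/μ = 1028 · 0.007323 · 0.1103 / 0.000999 = 831.1.
Re < 2300 → laminar flow, so f = 64/Re = 64/831.1 = 0.077 (the turbulent correlation is not needed).
Darcy-Weisbach: ΔP = f(L/D)(ρV²/2) = 0.077·(494/0.1103)·(1028·0.007323²/2) = 0.077·4479·0.02756 = 9.505 Pa.
Head loss h_f = ΔP/(ρg) = 9.505/(1028·9.81) = 9.425×10^-4 m.

h_f ≈ 9.425×10^-4 m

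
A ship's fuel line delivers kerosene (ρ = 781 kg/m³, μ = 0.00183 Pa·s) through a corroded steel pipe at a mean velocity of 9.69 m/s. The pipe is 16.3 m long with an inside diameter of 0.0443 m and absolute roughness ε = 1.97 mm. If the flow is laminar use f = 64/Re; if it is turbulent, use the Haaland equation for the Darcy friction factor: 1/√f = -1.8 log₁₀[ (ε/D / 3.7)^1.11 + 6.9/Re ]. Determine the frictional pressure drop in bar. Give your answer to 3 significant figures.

ΔP ≈ 9.19 bar

Reynolds number Re = ρVD/μ = 781 · 9.69 · 0.0443 / 0.00183 = 1.832e+05.
Re > 4000 → turbulent. Relative roughness ε/D = 0.00197/0.0443 = 0.0445. Haaland: 1/√f = -1.8 log₁₀[(0.0445/3.7)^1.11 + 6.9/1.832e+05] = -1.8 log₁₀[0.00739 + 3.77e-05] = 3.832, so f = 0.06808.
Darcy-Weisbach: ΔP = f(L/D)(ρV²/2) = 0.06808·(16.3/0.0443)·(781·9.69²/2) = 0.06808·367.9·3.667e+04 = 9.185e+05 Pa.
ΔP = 9.185e+05 Pa = 9.19 bar.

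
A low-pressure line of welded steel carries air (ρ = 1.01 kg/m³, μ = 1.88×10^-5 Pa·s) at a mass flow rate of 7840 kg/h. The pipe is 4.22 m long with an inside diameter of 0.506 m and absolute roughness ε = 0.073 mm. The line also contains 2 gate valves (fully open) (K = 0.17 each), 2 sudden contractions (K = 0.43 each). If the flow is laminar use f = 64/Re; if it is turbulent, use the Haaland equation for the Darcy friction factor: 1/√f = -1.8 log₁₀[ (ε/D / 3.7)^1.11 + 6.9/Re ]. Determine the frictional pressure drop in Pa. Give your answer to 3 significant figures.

ṁ = 7840 kg/h = 7840/3600 = 2.178 kg/s.
A = πD²/4 = π(0.506)²/4 = 0.2011 m²; mean velocity V = ṁ/(ρA) = 2.178/(1.01 · 0.2011) = 10.72 m/s.
Reynolds number Re = ρVD/μ = 1.01 · 10.72 · 0.506 / 1.88e-05 = 2.915e+05.
Re > 4000 → turbulent. Relative roughness ε/D = 7.3e-05/0.506 = 0.000144. Haaland: 1/√f = -1.8 log₁₀[(0.000144/3.7)^1.11 + 6.9/2.915e+05] = -1.8 log₁₀[1.28e-05 + 2.37e-05] = 7.989, so f = 0.01567.
Total minor-loss coefficient ΣK = 2·0.17 + 2·0.43 = 1.2.
ΔP = [f·L/D + ΣK]·(ρV²/2) = [0.01567·4.22/0.506 + 1.2]·(1.01·10.72²/2) = [0.1307 + 1.2]·58.06 = 77.26 Pa.

ΔP ≈ 77.3 Pa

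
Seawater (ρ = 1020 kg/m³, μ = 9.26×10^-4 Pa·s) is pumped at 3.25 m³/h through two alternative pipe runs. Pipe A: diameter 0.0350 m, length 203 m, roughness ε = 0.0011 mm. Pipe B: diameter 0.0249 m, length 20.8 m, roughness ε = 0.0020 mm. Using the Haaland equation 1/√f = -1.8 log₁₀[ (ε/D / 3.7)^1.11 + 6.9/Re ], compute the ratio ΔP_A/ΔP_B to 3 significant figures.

Pipe A: V = Q/A = 0.0009028/0.0009621 = 0.9383 m/s; Re = 3.618e+04; ε/D = 3.14e-05; Haaland → f = 0.02237; ΔP_A = f(L/D)(ρV²/2) = 5.827e+04 Pa.
Pipe B: V = Q/A = 0.0009028/0.000487 = 1.854 m/s; Re = 5.085e+04; ε/D = 8.03e-05; Haaland → f = 0.02086; ΔP_B = f(L/D)(ρV²/2) = 3.054e+04 Pa.
ΔP_A/ΔP_B = 5.827e+04/3.054e+04 = 1.91.

ΔP_A/ΔP_B ≈ 1.91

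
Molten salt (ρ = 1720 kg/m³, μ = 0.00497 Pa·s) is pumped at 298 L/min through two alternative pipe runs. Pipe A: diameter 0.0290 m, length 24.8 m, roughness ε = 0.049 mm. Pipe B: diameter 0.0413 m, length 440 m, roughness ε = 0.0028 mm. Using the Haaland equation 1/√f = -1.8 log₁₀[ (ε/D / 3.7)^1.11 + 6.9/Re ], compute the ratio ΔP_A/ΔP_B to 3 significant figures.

ΔP_A/ΔP_B ≈ 0.394

Pipe A: V = Q/A = 0.004967/0.0006605 = 7.519 m/s; Re = 7.547e+04; ε/D = 0.00169; Haaland → f = 0.02461; ΔP_A = f(L/D)(ρV²/2) = 1.023e+06 Pa.
Pipe B: V = Q/A = 0.004967/0.00134 = 3.707 m/s; Re = 5.299e+04; ε/D = 6.78e-05; Haaland → f = 0.02064; ΔP_B = f(L/D)(ρV²/2) = 2.599e+06 Pa.
ΔP_A/ΔP_B = 1.023e+06/2.599e+06 = 0.394.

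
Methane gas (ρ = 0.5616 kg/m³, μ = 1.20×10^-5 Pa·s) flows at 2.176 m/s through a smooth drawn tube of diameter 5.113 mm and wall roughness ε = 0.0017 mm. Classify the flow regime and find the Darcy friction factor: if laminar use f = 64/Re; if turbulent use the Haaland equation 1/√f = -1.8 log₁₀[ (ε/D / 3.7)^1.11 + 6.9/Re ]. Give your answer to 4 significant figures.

f ≈ 0.1229

Re = ρVD/μ = 0.5616·2.176·0.005113/1.2e-05 = 520.7.
Re < 2300 → laminar, so f = 64/Re = 0.1229 (roughness is irrelevant in laminar flow).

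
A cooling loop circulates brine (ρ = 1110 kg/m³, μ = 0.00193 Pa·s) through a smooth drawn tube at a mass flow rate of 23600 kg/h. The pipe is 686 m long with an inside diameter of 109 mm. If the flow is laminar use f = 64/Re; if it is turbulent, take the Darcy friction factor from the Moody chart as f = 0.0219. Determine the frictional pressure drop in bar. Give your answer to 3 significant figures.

ΔP ≈ 0.306 bar

ṁ = 23600 kg/h = 23600/3600 = 6.556 kg/s.
A = πD²/4 = π(0.109)²/4 = 0.009331 m²; mean velocity V = ṁ/(ρA) = 6.556/(1110 · 0.009331) = 0.6329 m/s.
Reynolds number Re = ρVD/μ = 1110 · 0.6329 · 0.109 / 0.00193 = 3.968e+04.
Re > 4000 → turbulent; use the Moody-chart value f = 0.0219.
Darcy-Weisbach: ΔP = f(L/D)(ρV²/2) = 0.0219·(686/0.109)·(1110·0.6329²/2) = 0.0219·6294·222.3 = 3.064e+04 Pa.
ΔP = 3.064e+04 Pa = 0.306 bar.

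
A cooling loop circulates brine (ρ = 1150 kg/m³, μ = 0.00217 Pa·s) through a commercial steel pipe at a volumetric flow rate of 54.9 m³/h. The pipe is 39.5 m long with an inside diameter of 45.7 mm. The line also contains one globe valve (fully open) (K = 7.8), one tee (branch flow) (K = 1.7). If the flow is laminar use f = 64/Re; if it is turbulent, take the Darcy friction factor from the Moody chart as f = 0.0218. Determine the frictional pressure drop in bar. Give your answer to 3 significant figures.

ΔP ≈ 14.1 bar

Q = 54.9 m³/h = 54.9/3600 = 0.01525 m³/s.
Cross-sectional area A = πD²/4 = π(0.0457)²/4 = 0.00164 m²; mean velocity V = Q/A = 0.01525/0.00164 = 9.297 m/s.
Reynolds number Re = ρVD/μ = 1150 · 9.297 · 0.0457 / 0.00217 = 2.252e+05.
Re > 4000 → turbulent; use the Moody-chart value f = 0.0218.
Total minor-loss coefficient ΣK = 1·7.8 + 1·1.7 = 9.5.
ΔP = [f·L/D + ΣK]·(ρV²/2) = [0.0218·39.5/0.0457 + 9.5]·(1150·9.297²/2) = [18.84 + 9.5]·4.97e+04 = 1.409e+06 Pa.
ΔP = 1.409e+06 Pa = 14.1 bar.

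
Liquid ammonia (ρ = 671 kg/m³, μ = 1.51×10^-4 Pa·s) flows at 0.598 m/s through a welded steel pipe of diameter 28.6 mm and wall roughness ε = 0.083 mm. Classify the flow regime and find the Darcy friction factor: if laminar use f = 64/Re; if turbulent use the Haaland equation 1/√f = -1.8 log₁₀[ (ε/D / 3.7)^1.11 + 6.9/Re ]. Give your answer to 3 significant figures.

Re = ρVD/μ = 671·0.598·0.0286/0.000151 = 7.6e+04.
Re > 4000 → turbulent. ε/D = 8.3e-05/0.0286 = 0.0029; Haaland: 1/√f = -1.8 log₁₀[0.000357 + 9.08e-05] = 6.028, so f = 0.02752.

f ≈ 0.0275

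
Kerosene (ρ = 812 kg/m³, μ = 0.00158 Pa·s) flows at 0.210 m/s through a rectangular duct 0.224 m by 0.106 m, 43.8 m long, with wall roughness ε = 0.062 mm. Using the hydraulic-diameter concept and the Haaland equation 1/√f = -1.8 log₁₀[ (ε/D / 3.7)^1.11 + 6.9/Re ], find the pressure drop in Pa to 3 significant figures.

ΔP ≈ 153 Pa

Hydraulic diameter D_h = 4A/P = 4·(0.224·0.106)/(2·(0.224+0.106)) = 0.09498/0.66 = 0.1439 m.
Re = ρVD_h/μ = 812·0.21·0.1439/0.00158 = 1.553e+04.
ε/D_h = 6.2e-05/0.1439 = 0.000431; Haaland gives 1/√f = -1.8 log₁₀[4.3e-05+0.000444] = 5.962, so f = 0.02813.
ΔP = f(L/D_h)(ρV²/2) = 0.02813·43.8/0.1439·17.9 = 153.3 Pa.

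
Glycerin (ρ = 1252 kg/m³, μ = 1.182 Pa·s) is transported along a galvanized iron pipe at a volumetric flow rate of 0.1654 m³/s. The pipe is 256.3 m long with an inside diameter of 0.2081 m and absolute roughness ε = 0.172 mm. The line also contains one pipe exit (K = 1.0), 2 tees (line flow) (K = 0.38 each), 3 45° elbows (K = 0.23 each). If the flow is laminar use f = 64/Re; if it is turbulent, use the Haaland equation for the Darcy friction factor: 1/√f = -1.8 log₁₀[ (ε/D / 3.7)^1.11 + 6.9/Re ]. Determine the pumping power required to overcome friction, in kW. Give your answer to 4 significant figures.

P ≈ 186.1 kW

Cross-sectional area A = πD²/4 = π(0.2081)²/4 = 0.03401 m²; mean velocity V = Q/A = 0.1654/0.03401 = 4.863 m/s.
Reynolds number Re = ρVD/μ = 1252 · 4.863 · 0.2081 / 1.18 = 1072.
Re < 2300 → laminar flow, so f = 64/Re = 64/1072 = 0.05971 (the turbulent correlation is not needed).
Total minor-loss coefficient ΣK = 1·1 + 2·0.38 + 3·0.23 = 2.45.
ΔP = [f·L/D + ΣK]·(ρV²/2) = [0.05971·256.3/0.2081 + 2.45]·(1252·4.863²/2) = [73.54 + 2.45]·1.48e+04 = 1.125e+06 Pa.
Pumping power P = QΔP = 0.1654·1.125e+06 = 186060 W = 186.1 kW.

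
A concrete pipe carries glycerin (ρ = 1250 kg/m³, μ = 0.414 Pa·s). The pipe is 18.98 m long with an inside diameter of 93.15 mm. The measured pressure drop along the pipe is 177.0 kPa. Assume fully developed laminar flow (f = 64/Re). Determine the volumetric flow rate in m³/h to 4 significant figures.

For laminar flow, f = 64/Re with Re = ρVD/μ, so Darcy-Weisbach reduces to ΔP = 32μLV/D². Solving for V: V = ΔP·D²/(32μL) = 1.77e+05·(0.09315)²/(32·0.414·18.98) = 6.108 m/s.
Check: Re = ρVD/μ = 1250·6.108·0.09315/0.414 = 1718 < 2300, so the laminar assumption holds.
Q = V·A = 6.108·(π/4·0.09315²) = 0.04162 m³/s = 149.8 m³/h.

Q ≈ 149.8 m³/h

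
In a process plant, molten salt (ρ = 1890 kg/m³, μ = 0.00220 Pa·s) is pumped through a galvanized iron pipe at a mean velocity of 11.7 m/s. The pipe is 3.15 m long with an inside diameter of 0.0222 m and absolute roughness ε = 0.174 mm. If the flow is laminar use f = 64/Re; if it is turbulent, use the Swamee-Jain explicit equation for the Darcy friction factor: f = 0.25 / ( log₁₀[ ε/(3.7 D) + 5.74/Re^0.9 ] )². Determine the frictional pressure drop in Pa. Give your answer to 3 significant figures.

ΔP ≈ 650000 Pa

Reynolds number Re = ρVD/μ = 1890 · 11.7 · 0.0222 / 0.0022 = 2.231e+05.
Re > 4000 → turbulent. Relative roughness ε/D = 0.000174/0.0222 = 0.00784. Swamee-Jain: f = 0.25/(log₁₀[0.00784/3.7 + 5.74/2.231e+05^0.9])² = 0.25/(log₁₀[0.00212 + 8.81e-05])² = 0.25/(-2.656)² = 0.03543.
Darcy-Weisbach: ΔP = f(L/D)(ρV²/2) = 0.03543·(3.15/0.0222)·(1890·11.7²/2) = 0.03543·141.9·1.294e+05 = 6.503e+05 Pa.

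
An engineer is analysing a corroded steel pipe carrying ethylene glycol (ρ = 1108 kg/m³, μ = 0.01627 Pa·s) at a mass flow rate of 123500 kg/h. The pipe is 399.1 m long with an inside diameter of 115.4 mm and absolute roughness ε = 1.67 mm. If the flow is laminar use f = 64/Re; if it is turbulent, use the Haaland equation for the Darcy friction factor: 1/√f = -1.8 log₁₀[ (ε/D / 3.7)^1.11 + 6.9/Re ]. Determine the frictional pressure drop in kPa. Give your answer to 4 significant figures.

ṁ = 123500 kg/h = 123500/3600 = 34.31 kg/s.
A = πD²/4 = π(0.1154)²/4 = 0.01046 m²; mean velocity V = ṁ/(ρA) = 34.31/(1108 · 0.01046) = 2.96 m/s.
Reynolds number Re = ρVD/μ = 1108 · 2.96 · 0.1154 / 0.0163 = 2.326e+04.
Re > 4000 → turbulent. Relative roughness ε/D = 0.00167/0.1154 = 0.0145. Haaland: 1/√f = -1.8 log₁₀[(0.0145/3.7)^1.11 + 6.9/2.326e+04] = -1.8 log₁₀[0.00213 + 0.000297] = 4.708, so f = 0.04511.
Darcy-Weisbach: ΔP = f(L/D)(ρV²/2) = 0.04511·(399.1/0.1154)·(1108·2.96²/2) = 0.04511·3458·4855 = 7.573e+05 Pa.
ΔP = 7.573e+05 Pa = 757.3 kPa.

ΔP ≈ 757.3 kPa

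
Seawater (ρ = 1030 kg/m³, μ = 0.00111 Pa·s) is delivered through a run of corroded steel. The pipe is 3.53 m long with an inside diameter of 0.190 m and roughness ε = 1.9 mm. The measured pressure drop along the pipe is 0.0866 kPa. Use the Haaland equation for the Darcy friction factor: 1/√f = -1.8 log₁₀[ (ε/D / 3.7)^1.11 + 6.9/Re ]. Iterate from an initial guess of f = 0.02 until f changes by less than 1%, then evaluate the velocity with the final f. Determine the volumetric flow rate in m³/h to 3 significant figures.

Q ≈ 49.4 m³/h

Rearranging Darcy-Weisbach: V = √(2·ΔP·D/(f·L·ρ)). With ε/D = 0.0019/0.19 = 0.01, iterate starting from f = 0.02:
  f = 0.02 → V = √(2·86.6·0.19/(0.02·3.53·1030)) = 0.6727 m/s; Re = ρVD/μ = 1.186e+05; f → 0.03845
  f = 0.03845 → V = 0.4852 m/s; Re = 8.554e+04; f → 0.03863
Converged (Δf/f < 1%). With the final f = 0.03863: V = √(2·86.6·0.19/(0.03863·3.53·1030)) = 0.484 m/s.
Q = V·A = 0.484·(π/4·0.19²) = 0.01372 m³/s = 49.4 m³/h.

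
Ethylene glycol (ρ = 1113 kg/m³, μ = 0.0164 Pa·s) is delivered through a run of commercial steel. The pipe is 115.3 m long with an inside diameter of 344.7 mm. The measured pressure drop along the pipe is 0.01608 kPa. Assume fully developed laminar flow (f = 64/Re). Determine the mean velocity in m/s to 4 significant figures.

For laminar flow, f = 64/Re with Re = ρVD/μ, so Darcy-Weisbach reduces to ΔP = 32μLV/D². Solving for V: V = ΔP·D²/(32μL) = 16.08·(0.3447)²/(32·0.0164·115.3) = 0.03158 m/s.
Check: Re = ρVD/μ = 1113·0.03158·0.3447/0.0164 = 738.6 < 2300, so the laminar assumption holds.

V ≈ 0.03158 m/s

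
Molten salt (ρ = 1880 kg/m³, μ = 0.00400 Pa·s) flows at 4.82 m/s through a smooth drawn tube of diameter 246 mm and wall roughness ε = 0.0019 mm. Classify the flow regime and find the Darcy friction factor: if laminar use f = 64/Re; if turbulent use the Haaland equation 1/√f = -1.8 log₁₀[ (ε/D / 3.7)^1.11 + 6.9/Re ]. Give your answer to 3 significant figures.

Re = ρVD/μ = 1880·4.82·0.246/0.004 = 5.573e+05.
Re > 4000 → turbulent. ε/D = 1.9e-06/0.246 = 7.72e-06; Haaland: 1/√f = -1.8 log₁₀[4.95e-07 + 1.24e-05] = 8.802, so f = 0.01291.

f ≈ 0.0129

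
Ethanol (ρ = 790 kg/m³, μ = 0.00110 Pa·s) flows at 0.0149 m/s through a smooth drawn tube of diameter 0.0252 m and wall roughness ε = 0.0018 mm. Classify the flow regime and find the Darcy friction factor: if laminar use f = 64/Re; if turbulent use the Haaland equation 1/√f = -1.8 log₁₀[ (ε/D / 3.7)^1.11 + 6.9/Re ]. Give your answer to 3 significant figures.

f ≈ 0.237

Re = ρVD/μ = 790·0.0149·0.0252/0.0011 = 269.7.
Re < 2300 → laminar, so f = 64/Re = 0.2373 (roughness is irrelevant in laminar flow).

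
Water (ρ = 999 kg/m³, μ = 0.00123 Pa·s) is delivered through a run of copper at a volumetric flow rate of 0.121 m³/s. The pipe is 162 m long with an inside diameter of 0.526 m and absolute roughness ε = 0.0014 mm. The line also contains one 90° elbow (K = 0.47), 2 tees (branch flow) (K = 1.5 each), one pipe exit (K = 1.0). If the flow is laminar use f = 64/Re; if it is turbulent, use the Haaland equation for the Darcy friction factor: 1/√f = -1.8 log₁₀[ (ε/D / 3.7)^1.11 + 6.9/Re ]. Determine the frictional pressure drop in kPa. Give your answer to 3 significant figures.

ΔP ≈ 1.41 kPa

Cross-sectional area A = πD²/4 = π(0.526)²/4 = 0.2173 m²; mean velocity V = Q/A = 0.121/0.2173 = 0.5568 m/s.
Reynolds number Re = ρVD/μ = 999 · 0.5568 · 0.526 / 0.00123 = 2.379e+05.
Re > 4000 → turbulent. Relative roughness ε/D = 1.4e-06/0.526 = 2.66e-06. Haaland: 1/√f = -1.8 log₁₀[(2.66e-06/3.7)^1.11 + 6.9/2.379e+05] = -1.8 log₁₀[1.52e-07 + 2.9e-05] = 8.163, so f = 0.01501.
Total minor-loss coefficient ΣK = 1·0.47 + 2·1.5 + 1·1 = 4.47.
ΔP = [f·L/D + ΣK]·(ρV²/2) = [0.01501·162/0.526 + 4.47]·(999·0.5568²/2) = [4.621 + 4.47]·154.9 = 1408 Pa.
ΔP = 1408 Pa = 1.41 kPa.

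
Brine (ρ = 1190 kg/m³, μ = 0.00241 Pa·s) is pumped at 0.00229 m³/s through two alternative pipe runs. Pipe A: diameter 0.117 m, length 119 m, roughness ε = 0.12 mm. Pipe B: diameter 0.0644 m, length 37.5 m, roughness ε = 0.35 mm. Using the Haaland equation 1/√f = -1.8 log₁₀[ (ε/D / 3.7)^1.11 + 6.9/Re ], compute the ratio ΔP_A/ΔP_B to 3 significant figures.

ΔP_A/ΔP_B ≈ 0.142

Pipe A: V = Q/A = 0.00229/0.01075 = 0.213 m/s; Re = 1.231e+04; ε/D = 0.00103; Haaland → f = 0.03068; ΔP_A = f(L/D)(ρV²/2) = 842.3 Pa.
Pipe B: V = Q/A = 0.00229/0.003257 = 0.703 m/s; Re = 2.236e+04; ε/D = 0.00543; Haaland → f = 0.03454; ΔP_B = f(L/D)(ρV²/2) = 5915 Pa.
ΔP_A/ΔP_B = 842.3/5915 = 0.142.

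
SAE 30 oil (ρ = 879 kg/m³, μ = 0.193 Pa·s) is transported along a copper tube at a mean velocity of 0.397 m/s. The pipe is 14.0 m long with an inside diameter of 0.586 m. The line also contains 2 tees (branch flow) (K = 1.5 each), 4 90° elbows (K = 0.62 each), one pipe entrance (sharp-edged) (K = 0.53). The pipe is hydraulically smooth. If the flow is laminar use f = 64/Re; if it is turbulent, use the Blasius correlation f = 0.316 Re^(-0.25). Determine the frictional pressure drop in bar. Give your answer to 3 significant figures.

Reynolds number Re = ρVD/μ = 879 · 0.397 · 0.586 / 0.193 = 1060.
Re < 2300 → laminar flow, so f = 64/Re = 64/1060 = 0.0604 (the turbulent correlation is not needed).
Total minor-loss coefficient ΣK = 2·1.5 + 4·0.62 + 1·0.53 = 6.01.
ΔP = [f·L/D + ΣK]·(ρV²/2) = [0.0604·14/0.586 + 6.01]·(879·0.397²/2) = [1.443 + 6.01]·69.27 = 516.3 Pa.
ΔP = 516.3 Pa = 0.00516 bar.

ΔP ≈ 0.00516 bar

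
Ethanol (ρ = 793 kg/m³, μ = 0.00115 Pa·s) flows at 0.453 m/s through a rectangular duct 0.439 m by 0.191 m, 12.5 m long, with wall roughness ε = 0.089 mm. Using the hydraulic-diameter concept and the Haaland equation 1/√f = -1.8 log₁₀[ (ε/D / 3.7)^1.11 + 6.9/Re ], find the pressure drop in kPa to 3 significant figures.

Hydraulic diameter D_h = 4A/P = 4·(0.439·0.191)/(2·(0.439+0.191)) = 0.3354/1.26 = 0.2662 m.
Re = ρVD_h/μ = 793·0.453·0.2662/0.00115 = 8.315e+04.
ε/D_h = 8.9e-05/0.2662 = 0.000334; Haaland gives 1/√f = -1.8 log₁₀[3.24e-05+8.3e-05] = 7.088, so f = 0.01991.
ΔP = f(L/D_h)(ρV²/2) = 0.01991·12.5/0.2662·81.37 = 76.06 Pa.
ΔP = 0.0761 kPa.

ΔP ≈ 0.0761 kPa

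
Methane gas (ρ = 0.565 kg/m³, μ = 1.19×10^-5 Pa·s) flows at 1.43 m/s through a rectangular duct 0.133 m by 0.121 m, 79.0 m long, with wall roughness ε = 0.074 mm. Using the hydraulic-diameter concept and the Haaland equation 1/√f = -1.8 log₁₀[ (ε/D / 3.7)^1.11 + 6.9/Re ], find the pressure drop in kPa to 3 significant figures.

ΔP ≈ 0.0118 kPa

Hydraulic diameter D_h = 4A/P = 4·(0.133·0.121)/(2·(0.133+0.121)) = 0.06437/0.508 = 0.1267 m.
Re = ρVD_h/μ = 0.565·1.43·0.1267/1.19e-05 = 8603.
ε/D_h = 7.4e-05/0.1267 = 0.000584; Haaland gives 1/√f = -1.8 log₁₀[6.03e-05+0.000802] = 5.516, so f = 0.03287.
ΔP = f(L/D_h)(ρV²/2) = 0.03287·79/0.1267·0.5777 = 11.84 Pa.
ΔP = 0.0118 kPa.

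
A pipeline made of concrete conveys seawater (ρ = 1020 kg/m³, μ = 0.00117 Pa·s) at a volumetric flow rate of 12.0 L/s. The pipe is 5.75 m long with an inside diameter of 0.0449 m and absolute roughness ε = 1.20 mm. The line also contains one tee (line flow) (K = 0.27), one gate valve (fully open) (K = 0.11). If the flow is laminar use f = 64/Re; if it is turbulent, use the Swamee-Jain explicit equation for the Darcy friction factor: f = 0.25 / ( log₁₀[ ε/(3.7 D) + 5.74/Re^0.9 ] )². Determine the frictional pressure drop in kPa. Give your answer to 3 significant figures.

ΔP ≈ 216 kPa

Q = 12.0 L/s = 12.0/1000 = 0.012 m³/s.
Cross-sectional area A = πD²/4 = π(0.0449)²/4 = 0.001583 m²; mean velocity V = Q/A = 0.012/0.001583 = 7.579 m/s.
Reynolds number Re = ρVD/μ = 1020 · 7.579 · 0.0449 / 0.00117 = 2.967e+05.
Re > 4000 → turbulent. Relative roughness ε/D = 0.0012/0.0449 = 0.0267. Swamee-Jain: f = 0.25/(log₁₀[0.0267/3.7 + 5.74/2.967e+05^0.9])² = 0.25/(log₁₀[0.00722 + 6.82e-05])² = 0.25/(-2.137)² = 0.05473.
Total minor-loss coefficient ΣK = 1·0.27 + 1·0.11 = 0.38.
ΔP = [f·L/D + ΣK]·(ρV²/2) = [0.05473·5.75/0.0449 + 0.38]·(1020·7.579²/2) = [7.009 + 0.38]·2.929e+04 = 2.165e+05 Pa.
ΔP = 2.165e+05 Pa = 216 kPa.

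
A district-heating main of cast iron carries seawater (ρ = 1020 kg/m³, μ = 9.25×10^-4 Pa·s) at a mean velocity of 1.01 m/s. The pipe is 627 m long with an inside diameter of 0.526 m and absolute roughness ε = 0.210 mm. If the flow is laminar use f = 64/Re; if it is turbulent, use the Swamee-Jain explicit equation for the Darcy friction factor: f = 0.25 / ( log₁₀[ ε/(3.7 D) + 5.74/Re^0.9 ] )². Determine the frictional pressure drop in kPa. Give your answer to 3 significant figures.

Reynolds number Re = ρVD/μ = 1020 · 1.01 · 0.526 / 0.000925 = 5.858e+05.
Re > 4000 → turbulent. Relative roughness ε/D = 0.00021/0.526 = 0.000399. Swamee-Jain: f = 0.25/(log₁₀[0.000399/3.7 + 5.74/5.858e+05^0.9])² = 0.25/(log₁₀[0.000108 + 3.7e-05])² = 0.25/(-3.839)² = 0.01696.
Darcy-Weisbach: ΔP = f(L/D)(ρV²/2) = 0.01696·(627/0.526)·(1020·1.01²/2) = 0.01696·1192·520.3 = 1.052e+04 Pa.
ΔP = 1.052e+04 Pa = 10.5 kPa.

ΔP ≈ 10.5 kPa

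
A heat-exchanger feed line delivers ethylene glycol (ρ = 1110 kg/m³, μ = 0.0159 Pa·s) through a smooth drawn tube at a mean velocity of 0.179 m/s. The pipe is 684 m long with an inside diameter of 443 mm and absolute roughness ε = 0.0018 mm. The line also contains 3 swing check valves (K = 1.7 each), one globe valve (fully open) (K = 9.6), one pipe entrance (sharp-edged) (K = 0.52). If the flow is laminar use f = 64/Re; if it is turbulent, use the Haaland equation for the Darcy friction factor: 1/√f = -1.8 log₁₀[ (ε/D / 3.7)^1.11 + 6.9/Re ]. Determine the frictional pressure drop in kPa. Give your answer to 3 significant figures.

Reynolds number Re = ρVD/μ = 1110 · 0.179 · 0.443 / 0.0159 = 5536.
Re > 4000 → turbulent. Relative roughness ε/D = 1.8e-06/0.443 = 4.06e-06. Haaland: 1/√f = -1.8 log₁₀[(4.06e-06/3.7)^1.11 + 6.9/5536] = -1.8 log₁₀[2.43e-07 + 0.00125] = 5.228, so f = 0.03659.
Total minor-loss coefficient ΣK = 3·1.7 + 1·9.6 + 1·0.52 = 15.2.
ΔP = [f·L/D + ΣK]·(ρV²/2) = [0.03659·684/0.443 + 15.2]·(1110·0.179²/2) = [56.5 + 15.2]·17.78 = 1275 Pa.
ΔP = 1275 Pa = 1.28 kPa.

ΔP ≈ 1.28 kPa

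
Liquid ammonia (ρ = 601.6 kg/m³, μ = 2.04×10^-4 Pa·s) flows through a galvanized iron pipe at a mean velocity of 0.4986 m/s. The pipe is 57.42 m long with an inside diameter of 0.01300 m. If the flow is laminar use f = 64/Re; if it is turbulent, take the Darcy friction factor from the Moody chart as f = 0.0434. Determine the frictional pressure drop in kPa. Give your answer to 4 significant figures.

Reynolds number Re = ρVD/μ = 601.6 · 0.4986 · 0.013 / 0.000204 = 1.911e+04.
Re > 4000 → turbulent; use the Moody-chart value f = 0.0434.
Darcy-Weisbach: ΔP = f(L/D)(ρV²/2) = 0.0434·(57.42/0.013)·(601.6·0.4986²/2) = 0.0434·4417·74.78 = 1.433e+04 Pa.
ΔP = 1.433e+04 Pa = 14.33 kPa.

ΔP ≈ 14.33 kPa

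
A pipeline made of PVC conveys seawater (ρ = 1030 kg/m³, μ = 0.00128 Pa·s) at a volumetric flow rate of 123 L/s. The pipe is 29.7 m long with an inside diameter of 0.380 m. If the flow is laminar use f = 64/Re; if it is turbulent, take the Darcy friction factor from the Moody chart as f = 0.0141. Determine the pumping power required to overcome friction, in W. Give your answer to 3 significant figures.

Q = 123 L/s = 123/1000 = 0.123 m³/s.
Cross-sectional area A = πD²/4 = π(0.38)²/4 = 0.1134 m²; mean velocity V = Q/A = 0.123/0.1134 = 1.085 m/s.
Reynolds number Re = ρVD/μ = 1030 · 1.085 · 0.38 / 0.00128 = 3.316e+05.
Re > 4000 → turbulent; use the Moody-chart value f = 0.0141.
Darcy-Weisbach: ΔP = f(L/D)(ρV²/2) = 0.0141·(29.7/0.38)·(1030·1.085²/2) = 0.0141·78.16·605.8 = 667.6 Pa.
Pumping power P = QΔP = 0.123·667.6 = 82.11 W = 82.1 W.

P ≈ 82.1 W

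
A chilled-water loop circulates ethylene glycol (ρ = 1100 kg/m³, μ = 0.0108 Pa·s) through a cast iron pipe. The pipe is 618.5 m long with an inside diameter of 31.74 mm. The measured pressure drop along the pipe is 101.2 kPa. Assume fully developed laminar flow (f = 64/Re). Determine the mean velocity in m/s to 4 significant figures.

For laminar flow, f = 64/Re with Re = ρVD/μ, so Darcy-Weisbach reduces to ΔP = 32μLV/D². Solving for V: V = ΔP·D²/(32μL) = 1.012e+05·(0.03174)²/(32·0.0108·618.5) = 0.477 m/s.
Check: Re = ρVD/μ = 1100·0.477·0.03174/0.0108 = 1542 < 2300, so the laminar assumption holds.

V ≈ 0.4770 m/s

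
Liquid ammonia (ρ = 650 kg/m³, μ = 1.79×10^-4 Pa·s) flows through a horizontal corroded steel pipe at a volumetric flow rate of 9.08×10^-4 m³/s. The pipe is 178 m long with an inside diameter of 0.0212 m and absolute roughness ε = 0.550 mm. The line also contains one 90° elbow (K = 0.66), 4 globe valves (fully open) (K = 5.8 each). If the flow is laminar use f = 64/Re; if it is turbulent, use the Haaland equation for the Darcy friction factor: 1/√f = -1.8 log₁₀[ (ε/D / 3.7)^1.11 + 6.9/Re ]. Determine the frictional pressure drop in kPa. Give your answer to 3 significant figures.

ΔP ≈ 1030 kPa

Cross-sectional area A = πD²/4 = π(0.0212)²/4 = 0.000353 m²; mean velocity V = Q/A = 0.000908/0.000353 = 2.572 m/s.
Reynolds number Re = ρVD/μ = 650 · 2.572 · 0.0212 / 0.000179 = 1.98e+05.
Re > 4000 → turbulent. Relative roughness ε/D = 0.00055/0.0212 = 0.0259. Haaland: 1/√f = -1.8 log₁₀[(0.0259/3.7)^1.11 + 6.9/1.98e+05] = -1.8 log₁₀[0.00406 + 3.48e-05] = 4.297, so f = 0.05415.
Total minor-loss coefficient ΣK = 1·0.66 + 4·5.8 = 23.9.
ΔP = [f·L/D + ΣK]·(ρV²/2) = [0.05415·178/0.0212 + 23.9]·(650·2.572²/2) = [454.7 + 23.9]·2150 = 1.029e+06 Pa.
ΔP = 1.029e+06 Pa = 1030 kPa.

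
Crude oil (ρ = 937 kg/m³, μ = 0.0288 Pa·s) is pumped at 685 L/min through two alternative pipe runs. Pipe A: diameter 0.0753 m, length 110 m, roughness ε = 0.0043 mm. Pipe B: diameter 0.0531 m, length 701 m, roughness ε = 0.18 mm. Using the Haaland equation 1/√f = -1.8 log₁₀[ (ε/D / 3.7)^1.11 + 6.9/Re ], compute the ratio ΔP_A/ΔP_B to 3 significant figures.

Pipe A: V = Q/A = 0.01142/0.004453 = 2.564 m/s; Re = 6281; ε/D = 5.71e-05; Haaland → f = 0.03529; ΔP_A = f(L/D)(ρV²/2) = 1.587e+05 Pa.
Pipe B: V = Q/A = 0.01142/0.002215 = 5.155 m/s; Re = 8906; ε/D = 0.00339; Haaland → f = 0.03617; ΔP_B = f(L/D)(ρV²/2) = 5.946e+06 Pa.
ΔP_A/ΔP_B = 1.587e+05/5.946e+06 = 0.0267.

ΔP_A/ΔP_B ≈ 0.0267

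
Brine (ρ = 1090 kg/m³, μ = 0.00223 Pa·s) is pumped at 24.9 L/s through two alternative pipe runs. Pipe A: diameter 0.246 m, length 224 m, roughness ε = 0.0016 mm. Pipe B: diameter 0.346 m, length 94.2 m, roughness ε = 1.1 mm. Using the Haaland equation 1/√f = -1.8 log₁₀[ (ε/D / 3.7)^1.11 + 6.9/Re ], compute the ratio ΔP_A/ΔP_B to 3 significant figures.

ΔP_A/ΔP_B ≈ 8.88

Pipe A: V = Q/A = 0.0249/0.04753 = 0.5239 m/s; Re = 6.299e+04; ε/D = 6.5e-06; Haaland → f = 0.01969; ΔP_A = f(L/D)(ρV²/2) = 2682 Pa.
Pipe B: V = Q/A = 0.0249/0.09402 = 0.2648 m/s; Re = 4.479e+04; ε/D = 0.00318; Haaland → f = 0.02904; ΔP_B = f(L/D)(ρV²/2) = 302.2 Pa.
ΔP_A/ΔP_B = 2682/302.2 = 8.88.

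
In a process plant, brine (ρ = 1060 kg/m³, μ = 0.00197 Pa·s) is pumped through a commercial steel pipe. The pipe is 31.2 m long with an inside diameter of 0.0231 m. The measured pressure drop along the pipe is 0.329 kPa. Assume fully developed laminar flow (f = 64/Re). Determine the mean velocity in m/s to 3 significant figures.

V ≈ 0.0893 m/s

For laminar flow, f = 64/Re with Re = ρVD/μ, so Darcy-Weisbach reduces to ΔP = 32μLV/D². Solving for V: V = ΔP·D²/(32μL) = 329·(0.0231)²/(32·0.00197·31.2) = 0.08926 m/s.
Check: Re = ρVD/μ = 1060·0.08926·0.0231/0.00197 = 1109 < 2300, so the laminar assumption holds.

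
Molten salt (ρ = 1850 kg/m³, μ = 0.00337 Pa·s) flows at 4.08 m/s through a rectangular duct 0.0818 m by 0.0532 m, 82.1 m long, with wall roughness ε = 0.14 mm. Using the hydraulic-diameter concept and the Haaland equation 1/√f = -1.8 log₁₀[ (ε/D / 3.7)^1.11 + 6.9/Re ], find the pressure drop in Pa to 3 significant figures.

Hydraulic diameter D_h = 4A/P = 4·(0.0818·0.0532)/(2·(0.0818+0.0532)) = 0.01741/0.27 = 0.06447 m.
Re = ρVD_h/μ = 1850·4.08·0.06447/0.00337 = 1.444e+05.
ε/D_h = 0.00014/0.06447 = 0.00217; Haaland gives 1/√f = -1.8 log₁₀[0.000259+4.78e-05] = 6.324, so f = 0.025.
ΔP = f(L/D_h)(ρV²/2) = 0.025·82.1/0.06447·1.54e+04 = 4.903e+05 Pa.

ΔP ≈ 490000 Pa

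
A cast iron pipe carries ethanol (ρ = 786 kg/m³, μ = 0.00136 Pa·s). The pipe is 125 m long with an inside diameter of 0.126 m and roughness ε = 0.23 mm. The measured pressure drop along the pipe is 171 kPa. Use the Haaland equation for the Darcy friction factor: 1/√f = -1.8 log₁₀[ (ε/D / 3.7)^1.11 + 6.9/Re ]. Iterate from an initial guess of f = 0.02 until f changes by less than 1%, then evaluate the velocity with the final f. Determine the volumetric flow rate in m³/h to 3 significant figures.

Q ≈ 194 m³/h

Rearranging Darcy-Weisbach: V = √(2·ΔP·D/(f·L·ρ)). With ε/D = 0.00023/0.126 = 0.00183, iterate starting from f = 0.02:
  f = 0.02 → V = √(2·1.71e+05·0.126/(0.02·125·786)) = 4.683 m/s; Re = ρVD/μ = 3.41e+05; f → 0.02341
  f = 0.02341 → V = 4.329 m/s; Re = 3.152e+05; f → 0.02345
Converged (Δf/f < 1%). With the final f = 0.02345: V = √(2·1.71e+05·0.126/(0.02345·125·786)) = 4.325 m/s.
Q = V·A = 4.325·(π/4·0.126²) = 0.05393 m³/s = 194 m³/h.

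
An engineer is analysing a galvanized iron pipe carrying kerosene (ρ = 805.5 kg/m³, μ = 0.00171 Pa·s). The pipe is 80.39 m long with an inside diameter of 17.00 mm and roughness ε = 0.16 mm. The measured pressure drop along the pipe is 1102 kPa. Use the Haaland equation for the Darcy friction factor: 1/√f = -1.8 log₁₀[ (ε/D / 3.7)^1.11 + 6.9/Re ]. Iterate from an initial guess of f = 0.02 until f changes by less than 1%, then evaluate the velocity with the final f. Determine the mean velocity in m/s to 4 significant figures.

V ≈ 3.850 m/s

Rearranging Darcy-Weisbach: V = √(2·ΔP·D/(f·L·ρ)). With ε/D = 0.00016/0.017 = 0.00941, iterate starting from f = 0.02:
  f = 0.02 → V = √(2·1.102e+06·0.017/(0.02·80.39·805.5)) = 5.379 m/s; Re = ρVD/μ = 4.307e+04; f → 0.03853
  f = 0.03853 → V = 3.875 m/s; Re = 3.103e+04; f → 0.03903
  f = 0.03903 → V = 3.851 m/s; Re = 3.083e+04; f → 0.03904
Converged (Δf/f < 1%). With the final f = 0.03904: V = √(2·1.102e+06·0.017/(0.03904·80.39·805.5)) = 3.85 m/s.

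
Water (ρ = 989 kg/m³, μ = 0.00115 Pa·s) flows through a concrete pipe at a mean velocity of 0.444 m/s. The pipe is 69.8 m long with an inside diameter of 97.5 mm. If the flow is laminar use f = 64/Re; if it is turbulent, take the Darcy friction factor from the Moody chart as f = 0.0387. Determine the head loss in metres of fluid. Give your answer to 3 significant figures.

Reynolds number Re = ρVD/μ = 989 · 0.444 · 0.0975 / 0.00115 = 3.723e+04.
Re > 4000 → turbulent; use the Moody-chart value f = 0.0387.
Darcy-Weisbach: ΔP = f(L/D)(ρV²/2) = 0.0387·(69.8/0.0975)·(989·0.444²/2) = 0.0387·715.9·97.48 = 2701 Pa.
Head loss h_f = ΔP/(ρg) = 2701/(989·9.81) = 0.278 m.

h_f ≈ 0.278 m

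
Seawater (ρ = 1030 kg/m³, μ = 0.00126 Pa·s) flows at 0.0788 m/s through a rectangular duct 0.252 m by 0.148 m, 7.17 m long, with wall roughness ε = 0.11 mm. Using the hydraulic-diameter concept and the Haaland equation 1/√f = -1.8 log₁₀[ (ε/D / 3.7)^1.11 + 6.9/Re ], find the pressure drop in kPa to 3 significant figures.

ΔP ≈ 0.00371 kPa

Hydraulic diameter D_h = 4A/P = 4·(0.252·0.148)/(2·(0.252+0.148)) = 0.1492/0.8 = 0.1865 m.
Re = ρVD_h/μ = 1030·0.0788·0.1865/0.00126 = 1.201e+04.
ε/D_h = 0.00011/0.1865 = 0.00059; Haaland gives 1/√f = -1.8 log₁₀[6.09e-05+0.000574] = 5.755, so f = 0.0302.
ΔP = f(L/D_h)(ρV²/2) = 0.0302·7.17/0.1865·3.198 = 3.713 Pa.
ΔP = 0.00371 kPa.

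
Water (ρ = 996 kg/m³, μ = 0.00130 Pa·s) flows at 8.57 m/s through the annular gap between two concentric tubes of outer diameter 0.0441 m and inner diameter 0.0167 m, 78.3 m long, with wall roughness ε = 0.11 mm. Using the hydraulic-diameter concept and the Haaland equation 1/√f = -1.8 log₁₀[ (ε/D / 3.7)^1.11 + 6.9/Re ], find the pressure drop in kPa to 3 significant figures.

ΔP ≈ 3040 kPa

Hydraulic diameter D_h = 4A/P = D_o - D_i = 0.0441 - 0.0167 = 0.0274 m.
Re = ρVD_h/μ = 996·8.57·0.0274/0.0013 = 1.799e+05.
ε/D_h = 0.00011/0.0274 = 0.00401; Haaland gives 1/√f = -1.8 log₁₀[0.000512+3.84e-05] = 5.867, so f = 0.02905.
ΔP = f(L/D_h)(ρV²/2) = 0.02905·78.3/0.0274·3.658e+04 = 3.037e+06 Pa.
ΔP = 3040 kPa.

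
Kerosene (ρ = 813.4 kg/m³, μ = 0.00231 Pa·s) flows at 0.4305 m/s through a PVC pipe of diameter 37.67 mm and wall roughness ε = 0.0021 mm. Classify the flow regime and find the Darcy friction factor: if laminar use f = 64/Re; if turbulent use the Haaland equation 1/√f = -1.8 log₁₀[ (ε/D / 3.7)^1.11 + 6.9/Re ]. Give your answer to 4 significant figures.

f ≈ 0.03629

Re = ρVD/μ = 813.4·0.4305·0.03767/0.00231 = 5710.
Re > 4000 → turbulent. ε/D = 2.1e-06/0.03767 = 5.57e-05; Haaland: 1/√f = -1.8 log₁₀[4.44e-06 + 0.00121] = 5.249, so f = 0.03629.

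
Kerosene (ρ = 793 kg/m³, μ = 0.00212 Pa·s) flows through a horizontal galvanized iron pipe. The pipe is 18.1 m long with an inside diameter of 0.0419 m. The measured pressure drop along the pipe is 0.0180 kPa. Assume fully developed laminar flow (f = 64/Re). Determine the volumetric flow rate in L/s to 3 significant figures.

For laminar flow, f = 64/Re with Re = ρVD/μ, so Darcy-Weisbach reduces to ΔP = 32μLV/D². Solving for V: V = ΔP·D²/(32μL) = 18·(0.0419)²/(32·0.00212·18.1) = 0.02574 m/s.
Check: Re = ρVD/μ = 793·0.02574·0.0419/0.00212 = 403.4 < 2300, so the laminar assumption holds.
Q = V·A = 0.02574·(π/4·0.0419²) = 3.549e-05 m³/s = 0.0355 L/s.

Q ≈ 0.0355 L/s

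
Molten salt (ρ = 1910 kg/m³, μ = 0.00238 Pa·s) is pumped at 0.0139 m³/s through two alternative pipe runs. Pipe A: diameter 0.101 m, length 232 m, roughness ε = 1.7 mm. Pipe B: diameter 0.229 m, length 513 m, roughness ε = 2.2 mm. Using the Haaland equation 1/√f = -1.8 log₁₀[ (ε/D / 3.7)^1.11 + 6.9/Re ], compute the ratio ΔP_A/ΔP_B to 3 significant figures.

Pipe A: V = Q/A = 0.0139/0.008012 = 1.735 m/s; Re = 1.406e+05; ε/D = 0.0168; Haaland → f = 0.04596; ΔP_A = f(L/D)(ρV²/2) = 3.035e+05 Pa.
Pipe B: V = Q/A = 0.0139/0.04119 = 0.3375 m/s; Re = 6.202e+04; ε/D = 0.00961; Haaland → f = 0.03838; ΔP_B = f(L/D)(ρV²/2) = 9353 Pa.
ΔP_A/ΔP_B = 3.035e+05/9353 = 32.4.

ΔP_A/ΔP_B ≈ 32.4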